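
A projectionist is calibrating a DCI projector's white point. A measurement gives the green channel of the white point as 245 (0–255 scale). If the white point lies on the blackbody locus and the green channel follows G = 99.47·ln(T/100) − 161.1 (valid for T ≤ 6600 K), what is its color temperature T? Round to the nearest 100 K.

ln t = (245 + 161.1) / 99.47 = 4.0826.
t = e^4.0826 = 59.302.
T = 100·t = 5930 K → 5900 K to the nearest 100 K.

5900 K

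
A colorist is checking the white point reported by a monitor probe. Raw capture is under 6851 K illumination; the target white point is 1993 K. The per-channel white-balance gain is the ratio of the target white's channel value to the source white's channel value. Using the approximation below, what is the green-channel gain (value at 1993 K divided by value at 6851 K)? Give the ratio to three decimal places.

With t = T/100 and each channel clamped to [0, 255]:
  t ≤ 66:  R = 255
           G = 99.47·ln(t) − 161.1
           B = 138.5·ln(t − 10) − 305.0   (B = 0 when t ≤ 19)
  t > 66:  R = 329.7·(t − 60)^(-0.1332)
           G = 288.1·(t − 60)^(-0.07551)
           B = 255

At 6851 K (t = 68.51):
  G = 288.1·(68.51 − 60)^(-0.07551) = 288.1·8.51^(-0.07551) = 288.1·0.85071 = 245.089.
At 1993 K (t = 19.93):
  G = 99.47·ln 19.93 − 161.1 = 99.47·2.9922 − 161.1 = 136.537.
Gain = 136.537 / 245.089 = 0.5571 → 0.557.

0.557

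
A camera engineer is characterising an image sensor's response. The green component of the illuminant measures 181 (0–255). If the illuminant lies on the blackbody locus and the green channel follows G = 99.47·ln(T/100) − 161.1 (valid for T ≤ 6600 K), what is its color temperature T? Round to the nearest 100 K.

ln t = (181 + 161.1) / 99.47 = 3.4392.
t = e^3.4392 = 31.163.
T = 100·t = 3116 K → 3100 K to the nearest 100 K.

3100 K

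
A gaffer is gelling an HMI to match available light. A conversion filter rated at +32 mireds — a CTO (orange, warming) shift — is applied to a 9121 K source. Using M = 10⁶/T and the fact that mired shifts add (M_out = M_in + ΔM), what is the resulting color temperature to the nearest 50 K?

7050 K

M_in = 10⁶/9121 = 109.64 mireds.
M_out = 109.64 + (+32) = 141.64 mireds.
T_out = 10⁶/141.64 = 7060.3 K → 7050 K.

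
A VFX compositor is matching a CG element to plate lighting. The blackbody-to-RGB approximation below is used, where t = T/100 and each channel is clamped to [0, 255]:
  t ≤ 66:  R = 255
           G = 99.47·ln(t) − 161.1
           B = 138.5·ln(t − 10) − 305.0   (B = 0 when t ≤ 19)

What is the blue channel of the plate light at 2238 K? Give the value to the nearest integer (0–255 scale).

t = 2238/100 = 22.38; the t ≤ 66 branch applies.
B = 138.5·ln(22.38 − 10) − 305.0 = 138.5·ln 12.38 − 305.0 = 138.5·2.5161 − 305.0 = 43.477.
Rounded: 43.

43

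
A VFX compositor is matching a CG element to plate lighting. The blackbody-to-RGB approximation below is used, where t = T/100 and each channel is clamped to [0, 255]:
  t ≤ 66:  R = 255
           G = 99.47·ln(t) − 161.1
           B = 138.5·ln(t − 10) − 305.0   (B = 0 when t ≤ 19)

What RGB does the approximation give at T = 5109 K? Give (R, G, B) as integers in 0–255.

(255, 230, 210)

t = 5109/100 = 51.09; the t ≤ 66 branch applies.
R = 255 by definition for t ≤ 66.
G = 99.47·ln 51.09 − 161.1 = 99.47·3.9336 − 161.1 = 230.174.
B = 138.5·ln(51.09 − 10) − 305.0 = 138.5·ln 41.09 − 305.0 = 138.5·3.7158 − 305.0 = 209.633.
Rounded: (255, 230, 210).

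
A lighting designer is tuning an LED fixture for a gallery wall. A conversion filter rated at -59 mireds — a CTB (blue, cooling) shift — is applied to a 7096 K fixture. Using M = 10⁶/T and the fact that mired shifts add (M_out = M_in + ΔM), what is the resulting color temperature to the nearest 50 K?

12200 K

M_in = 10⁶/7096 = 140.92 mireds.
M_out = 140.92 + (-59) = 81.92 mireds.
T_out = 10⁶/81.92 = 12206.4 K → 12200 K.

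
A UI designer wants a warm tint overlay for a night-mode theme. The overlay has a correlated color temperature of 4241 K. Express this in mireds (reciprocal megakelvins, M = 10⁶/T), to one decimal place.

M = 10⁶ / 4241 = 235.793 → 235.8 mireds.

235.8 mireds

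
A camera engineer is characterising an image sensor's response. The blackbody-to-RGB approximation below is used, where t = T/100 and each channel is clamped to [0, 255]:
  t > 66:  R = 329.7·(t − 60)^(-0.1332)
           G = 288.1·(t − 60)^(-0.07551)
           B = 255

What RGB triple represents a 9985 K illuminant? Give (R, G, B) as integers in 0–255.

(202, 218, 255)

t = 9985/100 = 99.85; the t > 66 branch applies.
R = 329.7·(99.85 − 60)^(-0.1332) = 329.7·39.85^(-0.1332) = 329.7·0.61210 = 201.810.
G = 288.1·(99.85 − 60)^(-0.07551) = 288.1·39.85^(-0.07551) = 288.1·0.75710 = 218.120.
B = 255 by definition for t > 66.
Rounded: (202, 218, 255).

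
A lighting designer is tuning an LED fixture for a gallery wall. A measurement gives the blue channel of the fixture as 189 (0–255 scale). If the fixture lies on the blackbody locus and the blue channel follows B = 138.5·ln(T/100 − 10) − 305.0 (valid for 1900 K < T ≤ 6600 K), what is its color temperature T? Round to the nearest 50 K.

ln(t − 10) = (189 + 305.0) / 138.5 = 3.5668.
t − 10 = e^3.5668 = 35.403, so t = 45.403.
T = 100·t = 4540 K → 4550 K to the nearest 50 K.

4550 K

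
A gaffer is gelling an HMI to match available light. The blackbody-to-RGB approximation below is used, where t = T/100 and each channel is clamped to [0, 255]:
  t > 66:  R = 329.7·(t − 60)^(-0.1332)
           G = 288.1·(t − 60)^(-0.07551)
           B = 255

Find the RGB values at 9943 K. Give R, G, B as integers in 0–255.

R=202, G=218, B=255

t = 9943/100 = 99.43; the t > 66 branch applies.
R = 329.7·(99.43 − 60)^(-0.1332) = 329.7·39.43^(-0.1332) = 329.7·0.61297 = 202.095.
G = 288.1·(99.43 − 60)^(-0.07551) = 288.1·39.43^(-0.07551) = 288.1·0.75770 = 218.294.
B = 255 by definition for t > 66.
Rounded: (202, 218, 255).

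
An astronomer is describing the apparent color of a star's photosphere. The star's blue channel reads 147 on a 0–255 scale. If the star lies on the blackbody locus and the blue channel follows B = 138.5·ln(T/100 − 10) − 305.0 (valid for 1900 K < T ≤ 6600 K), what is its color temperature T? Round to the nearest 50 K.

3600 K

ln(t − 10) = (147 + 305.0) / 138.5 = 3.2635.
t − 10 = e^3.2635 = 26.142, so t = 36.142.
T = 100·t = 3614 K → 3600 K to the nearest 50 K.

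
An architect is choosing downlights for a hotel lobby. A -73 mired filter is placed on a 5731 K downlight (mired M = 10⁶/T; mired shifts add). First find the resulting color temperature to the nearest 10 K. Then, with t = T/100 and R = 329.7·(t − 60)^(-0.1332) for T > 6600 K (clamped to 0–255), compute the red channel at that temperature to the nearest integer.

M_in = 10⁶/5731 = 174.49; M_out = 174.49 + (-73) = 101.49.
T_out = 10⁶/101.49 = 9853.2 K → 9850 K; t = 98.5.
R = 329.7·(98.5 − 60)^(-0.1332) = 329.7·38.5^(-0.1332) = 329.7·0.61492 = 202.738.
Rounded: 203.

203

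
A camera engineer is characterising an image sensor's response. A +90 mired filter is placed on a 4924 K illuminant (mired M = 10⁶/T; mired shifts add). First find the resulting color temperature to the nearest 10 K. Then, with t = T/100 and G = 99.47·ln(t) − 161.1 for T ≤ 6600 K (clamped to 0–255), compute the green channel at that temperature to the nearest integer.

M_in = 10⁶/4924 = 203.09; M_out = 203.09 + (+90) = 293.09.
T_out = 10⁶/293.09 = 3412.0 K → 3410 K; t = 34.1.
G = 99.47·ln 34.1 − 161.1 = 99.47·3.5293 − 161.1 = 189.959.
Rounded: 190.

190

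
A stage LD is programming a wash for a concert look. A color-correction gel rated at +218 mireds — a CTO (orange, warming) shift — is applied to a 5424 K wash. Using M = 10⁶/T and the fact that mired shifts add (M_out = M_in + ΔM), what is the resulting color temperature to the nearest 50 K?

2500 K

M_in = 10⁶/5424 = 184.37 mireds.
M_out = 184.37 + (+218) = 402.37 mireds.
T_out = 10⁶/402.37 = 2485.3 K → 2500 K.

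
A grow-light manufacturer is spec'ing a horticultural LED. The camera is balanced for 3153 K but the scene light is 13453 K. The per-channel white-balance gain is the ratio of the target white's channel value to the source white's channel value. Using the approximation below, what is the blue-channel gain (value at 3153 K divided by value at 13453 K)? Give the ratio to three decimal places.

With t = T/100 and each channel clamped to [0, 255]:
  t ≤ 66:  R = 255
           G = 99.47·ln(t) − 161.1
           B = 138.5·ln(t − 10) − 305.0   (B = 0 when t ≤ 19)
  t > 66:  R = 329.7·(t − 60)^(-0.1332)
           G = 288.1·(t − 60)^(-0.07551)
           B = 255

0.471

At 13453 K (t = 134.53):
  B = 255 by definition for t > 66.
At 3153 K (t = 31.53):
  B = 138.5·ln(31.53 − 10) − 305.0 = 138.5·ln 21.53 − 305.0 = 138.5·3.0694 − 305.0 = 120.118.
Gain = 120.118 / 255.000 = 0.4711 → 0.471.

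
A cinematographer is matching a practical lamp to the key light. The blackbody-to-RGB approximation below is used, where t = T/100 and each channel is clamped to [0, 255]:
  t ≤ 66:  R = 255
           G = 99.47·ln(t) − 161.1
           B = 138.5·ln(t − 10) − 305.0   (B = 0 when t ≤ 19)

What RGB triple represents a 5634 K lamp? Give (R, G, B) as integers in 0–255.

t = 5634/100 = 56.34; the t ≤ 66 branch applies.
R = 255 by definition for t ≤ 66.
G = 99.47·ln 56.34 − 161.1 = 99.47·4.0314 − 161.1 = 239.904.
B = 138.5·ln(56.34 − 10) − 305.0 = 138.5·ln 46.34 − 305.0 = 138.5·3.8360 − 305.0 = 226.287.
Rounded: (255, 240, 226).

(255, 240, 226)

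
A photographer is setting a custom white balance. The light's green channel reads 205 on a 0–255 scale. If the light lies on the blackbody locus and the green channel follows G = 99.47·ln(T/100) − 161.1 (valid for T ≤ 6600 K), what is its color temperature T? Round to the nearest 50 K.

3950 K

ln t = (205 + 161.1) / 99.47 = 3.6805.
t = e^3.6805 = 39.666.
T = 100·t = 3967 K → 3950 K to the nearest 50 K.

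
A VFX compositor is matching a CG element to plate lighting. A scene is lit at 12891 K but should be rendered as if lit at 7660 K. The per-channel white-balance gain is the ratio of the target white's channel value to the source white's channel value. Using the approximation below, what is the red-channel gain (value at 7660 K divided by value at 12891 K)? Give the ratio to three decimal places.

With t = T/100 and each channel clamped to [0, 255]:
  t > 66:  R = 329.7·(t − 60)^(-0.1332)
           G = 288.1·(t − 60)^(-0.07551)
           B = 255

At 12891 K (t = 128.91):
  R = 329.7·(128.91 − 60)^(-0.1332) = 329.7·68.91^(-0.1332) = 329.7·0.56904 = 187.612.
At 7660 K (t = 76.6):
  R = 329.7·(76.6 − 60)^(-0.1332) = 329.7·16.6^(-0.1332) = 329.7·0.68783 = 226.778.
Gain = 226.778 / 187.612 = 1.2088 → 1.209.

1.209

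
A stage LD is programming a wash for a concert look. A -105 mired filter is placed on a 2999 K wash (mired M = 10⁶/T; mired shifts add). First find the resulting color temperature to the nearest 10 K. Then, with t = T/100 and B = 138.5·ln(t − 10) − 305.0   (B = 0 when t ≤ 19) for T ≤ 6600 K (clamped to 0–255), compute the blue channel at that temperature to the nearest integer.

183

M_in = 10⁶/2999 = 333.44; M_out = 333.44 + (-105) = 228.44.
T_out = 10⁶/228.44 = 4377.4 K → 4380 K; t = 43.8.
B = 138.5·ln(43.8 − 10) − 305.0 = 138.5·ln 33.8 − 305.0 = 138.5·3.5205 − 305.0 = 182.584.
Rounded: 183.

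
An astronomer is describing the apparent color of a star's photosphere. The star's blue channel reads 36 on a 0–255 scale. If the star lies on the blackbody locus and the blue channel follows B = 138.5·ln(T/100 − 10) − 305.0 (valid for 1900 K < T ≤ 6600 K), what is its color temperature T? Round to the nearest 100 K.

2200 K

ln(t − 10) = (36 + 305.0) / 138.5 = 2.4621.
t − 10 = e^2.4621 = 11.729, so t = 21.729.
T = 100·t = 2173 K → 2200 K to the nearest 100 K.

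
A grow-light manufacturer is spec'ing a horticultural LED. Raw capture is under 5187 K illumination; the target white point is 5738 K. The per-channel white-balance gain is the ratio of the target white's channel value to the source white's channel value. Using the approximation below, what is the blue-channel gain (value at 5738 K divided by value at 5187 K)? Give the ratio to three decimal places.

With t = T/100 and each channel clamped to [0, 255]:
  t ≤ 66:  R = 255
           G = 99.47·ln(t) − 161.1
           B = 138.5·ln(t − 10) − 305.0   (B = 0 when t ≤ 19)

1.081

At 5187 K (t = 51.87):
  B = 138.5·ln(51.87 − 10) − 305.0 = 138.5·ln 41.87 − 305.0 = 138.5·3.7346 − 305.0 = 212.238.
At 5738 K (t = 57.38):
  B = 138.5·ln(57.38 − 10) − 305.0 = 138.5·ln 47.38 − 305.0 = 138.5·3.8582 − 305.0 = 229.361.
Gain = 229.361 / 212.238 = 1.0807 → 1.081.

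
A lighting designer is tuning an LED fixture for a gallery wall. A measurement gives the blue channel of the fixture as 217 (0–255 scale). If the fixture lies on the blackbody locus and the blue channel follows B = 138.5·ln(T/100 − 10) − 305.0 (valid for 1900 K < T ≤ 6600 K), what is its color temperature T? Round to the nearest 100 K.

5300 K

ln(t − 10) = (217 + 305.0) / 138.5 = 3.7690.
t − 10 = e^3.7690 = 43.335, so t = 53.335.
T = 100·t = 5333 K → 5300 K to the nearest 100 K.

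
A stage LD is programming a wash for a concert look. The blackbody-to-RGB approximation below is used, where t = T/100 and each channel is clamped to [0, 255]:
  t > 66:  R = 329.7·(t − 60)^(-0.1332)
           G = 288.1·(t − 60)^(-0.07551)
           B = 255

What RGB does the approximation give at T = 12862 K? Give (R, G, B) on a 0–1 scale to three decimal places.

t = 12862/100 = 128.62; the t > 66 branch applies.
R = 329.7·(128.62 − 60)^(-0.1332) = 329.7·68.62^(-0.1332) = 329.7·0.56936 = 187.717.
G = 288.1·(128.62 − 60)^(-0.07551) = 288.1·68.62^(-0.07551) = 288.1·0.72666 = 209.350.
B = 255 by definition for t > 66.
Dividing each by 255: (0.7361, 0.8210, 1.0000) → (0.736, 0.821, 1.000).

(0.736, 0.821, 1.000)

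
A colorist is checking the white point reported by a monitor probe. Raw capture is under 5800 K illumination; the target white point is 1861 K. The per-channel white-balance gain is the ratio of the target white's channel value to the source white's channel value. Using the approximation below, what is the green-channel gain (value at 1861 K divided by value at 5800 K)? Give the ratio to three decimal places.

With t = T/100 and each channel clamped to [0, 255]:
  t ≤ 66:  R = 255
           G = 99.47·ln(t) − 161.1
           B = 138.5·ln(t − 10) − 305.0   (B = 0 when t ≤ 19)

At 5800 K (t = 58):
  G = 99.47·ln 58 − 161.1 = 99.47·4.0604 − 161.1 = 242.792.
At 1861 K (t = 18.61):
  G = 99.47·ln 18.61 − 161.1 = 99.47·2.9237 − 161.1 = 129.720.
Gain = 129.720 / 242.792 = 0.5343 → 0.534.

0.534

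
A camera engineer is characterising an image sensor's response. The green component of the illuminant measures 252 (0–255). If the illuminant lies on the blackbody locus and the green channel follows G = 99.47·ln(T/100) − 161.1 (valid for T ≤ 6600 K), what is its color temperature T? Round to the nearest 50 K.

6350 K

ln t = (252 + 161.1) / 99.47 = 4.1530.
t = e^4.1530 = 63.625.
T = 100·t = 6363 K → 6350 K to the nearest 50 K.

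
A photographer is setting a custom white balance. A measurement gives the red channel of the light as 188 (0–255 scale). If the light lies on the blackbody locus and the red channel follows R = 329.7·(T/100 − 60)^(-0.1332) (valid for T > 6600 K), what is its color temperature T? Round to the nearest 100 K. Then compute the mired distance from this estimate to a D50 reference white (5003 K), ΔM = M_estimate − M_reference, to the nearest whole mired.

(t − 60)^(-0.1332) = 188/329.7 = 0.57022.
t − 60 = 0.57022^(1/-0.1332) = 0.57022^(-7.508) = 67.848, so t = 127.848.
T = 100·t = 12785 K → 12800 K to the nearest 100 K.
M_estimate = 10⁶/12800 = 78.12; M_reference = 10⁶/5003 = 199.88.
ΔM = 78.12 − 199.88 = -121.76 → -122 mireds.

-122 mireds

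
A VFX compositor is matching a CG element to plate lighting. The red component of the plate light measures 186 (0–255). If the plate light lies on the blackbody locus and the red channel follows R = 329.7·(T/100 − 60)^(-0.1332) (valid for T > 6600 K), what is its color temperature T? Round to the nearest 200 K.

(t − 60)^(-0.1332) = 186/329.7 = 0.56415.
t − 60 = 0.56415^(1/-0.1332) = 0.56415^(-7.508) = 73.521, so t = 133.521.
T = 100·t = 13352 K → 13400 K to the nearest 200 K.

13400 K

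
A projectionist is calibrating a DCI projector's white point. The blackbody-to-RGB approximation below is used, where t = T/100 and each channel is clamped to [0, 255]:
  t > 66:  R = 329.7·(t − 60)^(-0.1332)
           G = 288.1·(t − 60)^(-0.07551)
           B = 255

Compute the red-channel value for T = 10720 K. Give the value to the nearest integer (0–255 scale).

t = 10720/100 = 107.2; the t > 66 branch applies.
R = 329.7·(107.2 − 60)^(-0.1332) = 329.7·47.2^(-0.1332) = 329.7·0.59845 = 197.310.
Rounded: 197.

197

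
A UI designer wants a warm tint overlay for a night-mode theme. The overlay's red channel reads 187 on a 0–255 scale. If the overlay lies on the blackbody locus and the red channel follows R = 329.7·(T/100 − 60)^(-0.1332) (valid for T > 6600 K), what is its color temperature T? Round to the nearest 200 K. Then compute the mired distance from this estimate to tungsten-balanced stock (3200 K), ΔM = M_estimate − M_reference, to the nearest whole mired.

(t − 60)^(-0.1332) = 187/329.7 = 0.56718.
t − 60 = 0.56718^(1/-0.1332) = 0.56718^(-7.508) = 70.620, so t = 130.620.
T = 100·t = 13062 K → 13000 K to the nearest 200 K.
M_estimate = 10⁶/13000 = 76.92; M_reference = 10⁶/3200 = 312.50.
ΔM = 76.92 − 312.50 = -235.58 → -236 mireds.

-236 mireds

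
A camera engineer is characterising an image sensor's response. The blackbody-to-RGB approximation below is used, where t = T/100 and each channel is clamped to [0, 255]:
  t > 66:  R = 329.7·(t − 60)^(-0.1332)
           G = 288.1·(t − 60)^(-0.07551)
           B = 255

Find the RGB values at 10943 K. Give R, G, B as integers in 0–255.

R=196, G=215, B=255

t = 10943/100 = 109.43; the t > 66 branch applies.
R = 329.7·(109.43 − 60)^(-0.1332) = 329.7·49.43^(-0.1332) = 329.7·0.59479 = 196.101.
G = 288.1·(109.43 − 60)^(-0.07551) = 288.1·49.43^(-0.07551) = 288.1·0.74488 = 214.600.
B = 255 by definition for t > 66.
Rounded: (196, 215, 255).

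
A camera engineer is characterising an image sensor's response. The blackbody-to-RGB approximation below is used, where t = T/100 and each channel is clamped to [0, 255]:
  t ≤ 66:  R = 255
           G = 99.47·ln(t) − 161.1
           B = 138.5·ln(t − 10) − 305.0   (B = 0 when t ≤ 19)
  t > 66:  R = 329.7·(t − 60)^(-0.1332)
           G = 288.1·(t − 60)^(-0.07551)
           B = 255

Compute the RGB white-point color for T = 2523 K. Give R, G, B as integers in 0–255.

R=255, G=160, B=72

t = 2523/100 = 25.23; the t ≤ 66 branch applies.
R = 255 by definition for t ≤ 66.
G = 99.47·ln 25.23 − 161.1 = 99.47·3.2280 − 161.1 = 159.993.
B = 138.5·ln(25.23 − 10) − 305.0 = 138.5·ln 15.23 − 305.0 = 138.5·2.7233 − 305.0 = 72.173.
Rounded: (255, 160, 72).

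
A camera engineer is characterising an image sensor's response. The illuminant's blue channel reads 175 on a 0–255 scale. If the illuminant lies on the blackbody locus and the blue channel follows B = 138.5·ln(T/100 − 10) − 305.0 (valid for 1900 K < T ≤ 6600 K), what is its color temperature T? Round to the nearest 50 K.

4200 K

ln(t − 10) = (175 + 305.0) / 138.5 = 3.4657.
t − 10 = e^3.4657 = 31.999, so t = 41.999.
T = 100·t = 4200 K → 4200 K to the nearest 50 K.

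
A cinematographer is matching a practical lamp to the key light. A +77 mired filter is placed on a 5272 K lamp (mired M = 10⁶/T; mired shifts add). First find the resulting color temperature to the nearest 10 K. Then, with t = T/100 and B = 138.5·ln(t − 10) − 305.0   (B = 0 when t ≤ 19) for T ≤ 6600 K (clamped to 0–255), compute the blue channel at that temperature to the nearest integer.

154

M_in = 10⁶/5272 = 189.68; M_out = 189.68 + (+77) = 266.68.
T_out = 10⁶/266.68 = 3749.8 K → 3750 K; t = 37.5.
B = 138.5·ln(37.5 − 10) − 305.0 = 138.5·ln 27.5 − 305.0 = 138.5·3.3142 − 305.0 = 154.015.
Rounded: 154.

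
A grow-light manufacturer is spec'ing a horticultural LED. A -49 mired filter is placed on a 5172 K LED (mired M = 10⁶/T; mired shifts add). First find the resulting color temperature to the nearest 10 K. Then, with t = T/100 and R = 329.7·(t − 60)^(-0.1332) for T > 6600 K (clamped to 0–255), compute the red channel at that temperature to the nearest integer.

M_in = 10⁶/5172 = 193.35; M_out = 193.35 + (-49) = 144.35.
T_out = 10⁶/144.35 = 6927.7 K → 6930 K; t = 69.3.
R = 329.7·(69.3 − 60)^(-0.1332) = 329.7·9.3^(-0.1332) = 329.7·0.74302 = 244.972.
Rounded: 245.

245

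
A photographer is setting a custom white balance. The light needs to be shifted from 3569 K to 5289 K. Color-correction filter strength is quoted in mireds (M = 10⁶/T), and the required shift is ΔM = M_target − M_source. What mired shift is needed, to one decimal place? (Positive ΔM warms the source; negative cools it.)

-91.1 mireds

M_source = 10⁶/3569 = 280.191; M_target = 10⁶/5289 = 189.072.
ΔM = 189.072 − 280.191 = -91.119 → -91.1 mireds, a cooling shift.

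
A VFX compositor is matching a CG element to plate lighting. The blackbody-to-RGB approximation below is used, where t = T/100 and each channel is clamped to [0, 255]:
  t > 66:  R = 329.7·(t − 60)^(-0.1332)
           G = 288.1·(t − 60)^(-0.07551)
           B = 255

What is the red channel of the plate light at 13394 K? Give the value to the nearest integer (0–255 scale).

186

t = 13394/100 = 133.94; the t > 66 branch applies.
R = 329.7·(133.94 − 60)^(-0.1332) = 329.7·73.94^(-0.1332) = 329.7·0.56372 = 185.859.
Rounded: 186.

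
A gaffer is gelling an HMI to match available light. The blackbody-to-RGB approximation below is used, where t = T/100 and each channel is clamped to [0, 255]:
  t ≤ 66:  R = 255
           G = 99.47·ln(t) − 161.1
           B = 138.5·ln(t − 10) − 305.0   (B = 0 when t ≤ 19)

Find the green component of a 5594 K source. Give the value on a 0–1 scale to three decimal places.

t = 5594/100 = 55.94; the t ≤ 66 branch applies.
G = 99.47·ln 55.94 − 161.1 = 99.47·4.0243 − 161.1 = 239.195.
On a 0–1 scale: 239.195/255 = 0.9380 → 0.938.

0.938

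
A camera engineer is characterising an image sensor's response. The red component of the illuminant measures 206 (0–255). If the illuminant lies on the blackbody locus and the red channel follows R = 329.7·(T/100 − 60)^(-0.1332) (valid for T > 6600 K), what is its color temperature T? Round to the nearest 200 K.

9400 K

(t − 60)^(-0.1332) = 206/329.7 = 0.62481.
t − 60 = 0.62481^(1/-0.1332) = 0.62481^(-7.508) = 34.152, so t = 94.152.
T = 100·t = 9415 K → 9400 K to the nearest 200 K.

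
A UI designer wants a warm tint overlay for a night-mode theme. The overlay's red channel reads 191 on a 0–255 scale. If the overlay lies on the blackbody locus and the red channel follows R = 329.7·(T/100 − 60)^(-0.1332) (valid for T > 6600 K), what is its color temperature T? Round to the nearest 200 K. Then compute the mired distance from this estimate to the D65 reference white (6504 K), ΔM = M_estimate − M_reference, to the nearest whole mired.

-70 mireds

(t − 60)^(-0.1332) = 191/329.7 = 0.57931.
t − 60 = 0.57931^(1/-0.1332) = 0.57931^(-7.508) = 60.245, so t = 120.245.
T = 100·t = 12025 K → 12000 K to the nearest 200 K.
M_estimate = 10⁶/12000 = 83.33; M_reference = 10⁶/6504 = 153.75.
ΔM = 83.33 − 153.75 = -70.42 → -70 mireds.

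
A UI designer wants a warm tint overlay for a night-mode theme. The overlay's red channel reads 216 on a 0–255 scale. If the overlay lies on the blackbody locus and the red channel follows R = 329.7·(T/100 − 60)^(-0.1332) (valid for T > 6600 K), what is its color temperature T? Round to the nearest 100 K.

8400 K

(t − 60)^(-0.1332) = 216/329.7 = 0.65514.
t − 60 = 0.65514^(1/-0.1332) = 0.65514^(-7.508) = 23.926, so t = 83.926.
T = 100·t = 8393 K → 8400 K to the nearest 100 K.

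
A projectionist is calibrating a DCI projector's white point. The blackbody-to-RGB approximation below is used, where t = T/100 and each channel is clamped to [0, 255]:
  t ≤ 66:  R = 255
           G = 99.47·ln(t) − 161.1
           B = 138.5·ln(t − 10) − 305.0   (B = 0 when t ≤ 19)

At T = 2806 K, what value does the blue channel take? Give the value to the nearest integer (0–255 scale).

t = 2806/100 = 28.06; the t ≤ 66 branch applies.
B = 138.5·ln(28.06 − 10) − 305.0 = 138.5·ln 18.06 − 305.0 = 138.5·2.8937 − 305.0 = 95.777.
Rounded: 96.

96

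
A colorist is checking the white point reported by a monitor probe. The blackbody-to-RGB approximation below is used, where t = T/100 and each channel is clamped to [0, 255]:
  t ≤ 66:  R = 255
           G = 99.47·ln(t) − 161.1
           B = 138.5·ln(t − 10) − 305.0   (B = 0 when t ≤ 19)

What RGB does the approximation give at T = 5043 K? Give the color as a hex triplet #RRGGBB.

t = 5043/100 = 50.43; the t ≤ 66 branch applies.
R = 255 by definition for t ≤ 66.
G = 99.47·ln 50.43 − 161.1 = 99.47·3.9206 − 161.1 = 228.881.
B = 138.5·ln(50.43 − 10) − 305.0 = 138.5·ln 40.43 − 305.0 = 138.5·3.6996 − 305.0 = 207.391.
Rounded: (255, 229, 207).
In hex: #FFE5CF.

#FFE5CF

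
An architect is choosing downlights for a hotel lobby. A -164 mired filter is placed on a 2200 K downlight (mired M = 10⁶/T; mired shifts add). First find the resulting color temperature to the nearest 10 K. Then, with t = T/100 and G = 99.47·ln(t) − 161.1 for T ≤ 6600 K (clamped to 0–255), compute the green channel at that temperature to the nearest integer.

M_in = 10⁶/2200 = 454.55; M_out = 454.55 + (-164) = 290.55.
T_out = 10⁶/290.55 = 3441.8 K → 3440 K; t = 34.4.
G = 99.47·ln 34.4 − 161.1 = 99.47·3.5381 − 161.1 = 190.830.
Rounded: 191.

191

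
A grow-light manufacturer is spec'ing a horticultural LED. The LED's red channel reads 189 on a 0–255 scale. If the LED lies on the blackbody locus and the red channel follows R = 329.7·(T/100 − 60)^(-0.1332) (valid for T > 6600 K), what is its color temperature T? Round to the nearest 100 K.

12500 K

(t − 60)^(-0.1332) = 189/329.7 = 0.57325.
t − 60 = 0.57325^(1/-0.1332) = 0.57325^(-7.508) = 65.199, so t = 125.199.
T = 100·t = 12520 K → 12500 K to the nearest 100 K.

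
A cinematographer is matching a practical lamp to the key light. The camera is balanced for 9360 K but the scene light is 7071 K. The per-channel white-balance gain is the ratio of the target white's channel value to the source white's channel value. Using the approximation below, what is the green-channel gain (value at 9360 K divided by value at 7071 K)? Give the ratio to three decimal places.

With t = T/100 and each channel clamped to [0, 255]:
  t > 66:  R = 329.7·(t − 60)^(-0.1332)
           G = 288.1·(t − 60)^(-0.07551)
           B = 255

At 7071 K (t = 70.71):
  G = 288.1·(70.71 − 60)^(-0.07551) = 288.1·10.71^(-0.07551) = 288.1·0.83607 = 240.871.
At 9360 K (t = 93.6):
  G = 288.1·(93.6 − 60)^(-0.07551) = 288.1·33.6^(-0.07551) = 288.1·0.76691 = 220.948.
Gain = 220.948 / 240.871 = 0.9173 → 0.917.

0.917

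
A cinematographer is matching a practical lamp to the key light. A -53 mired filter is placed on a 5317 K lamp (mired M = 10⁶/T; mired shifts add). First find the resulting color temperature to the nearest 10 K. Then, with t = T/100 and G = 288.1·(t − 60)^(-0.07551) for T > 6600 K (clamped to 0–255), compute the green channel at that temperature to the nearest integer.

236

M_in = 10⁶/5317 = 188.08; M_out = 188.08 + (-53) = 135.08.
T_out = 10⁶/135.08 = 7403.2 K → 7400 K; t = 74.
G = 288.1·(74 − 60)^(-0.07551) = 288.1·14^(-0.07551) = 288.1·0.81932 = 236.047.
Rounded: 236.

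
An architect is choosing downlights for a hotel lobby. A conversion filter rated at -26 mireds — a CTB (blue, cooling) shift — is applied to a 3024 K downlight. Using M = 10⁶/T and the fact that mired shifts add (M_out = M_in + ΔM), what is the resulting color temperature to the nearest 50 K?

M_in = 10⁶/3024 = 330.69 mireds.
M_out = 330.69 + (-26) = 304.69 mireds.
T_out = 10⁶/304.69 = 3282.0 K → 3300 K.

3300 K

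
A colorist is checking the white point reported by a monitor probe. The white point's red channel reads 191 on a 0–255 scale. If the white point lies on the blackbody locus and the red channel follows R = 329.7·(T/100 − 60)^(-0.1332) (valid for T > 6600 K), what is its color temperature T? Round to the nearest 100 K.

(t − 60)^(-0.1332) = 191/329.7 = 0.57931.
t − 60 = 0.57931^(1/-0.1332) = 0.57931^(-7.508) = 60.245, so t = 120.245.
T = 100·t = 12025 K → 12000 K to the nearest 100 K.

12000 K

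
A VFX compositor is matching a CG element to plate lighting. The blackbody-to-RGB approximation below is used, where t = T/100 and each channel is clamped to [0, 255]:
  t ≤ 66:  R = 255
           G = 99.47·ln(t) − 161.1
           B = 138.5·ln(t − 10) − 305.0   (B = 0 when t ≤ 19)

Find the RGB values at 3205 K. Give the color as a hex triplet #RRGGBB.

#FFB87B

t = 3205/100 = 32.05; the t ≤ 66 branch applies.
R = 255 by definition for t ≤ 66.
G = 99.47·ln 32.05 − 161.1 = 99.47·3.4673 − 161.1 = 183.792.
B = 138.5·ln(32.05 − 10) − 305.0 = 138.5·ln 22.05 − 305.0 = 138.5·3.0933 − 305.0 = 123.424.
Rounded: (255, 184, 123).
In hex: #FFB87B.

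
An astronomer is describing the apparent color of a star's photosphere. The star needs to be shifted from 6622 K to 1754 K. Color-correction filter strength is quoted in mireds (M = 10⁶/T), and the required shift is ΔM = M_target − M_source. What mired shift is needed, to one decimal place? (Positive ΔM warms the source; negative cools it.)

+419.1 mireds

M_source = 10⁶/6622 = 151.012; M_target = 10⁶/1754 = 570.125.
ΔM = 570.125 − 151.012 = 419.114 → +419.1 mireds, a warming shift.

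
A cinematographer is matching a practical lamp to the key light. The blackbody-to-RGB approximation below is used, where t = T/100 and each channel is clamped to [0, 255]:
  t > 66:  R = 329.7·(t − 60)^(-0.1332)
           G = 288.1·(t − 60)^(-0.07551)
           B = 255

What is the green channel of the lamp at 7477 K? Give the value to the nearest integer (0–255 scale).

t = 7477/100 = 74.77; the t > 66 branch applies.
G = 288.1·(74.77 − 60)^(-0.07551) = 288.1·14.77^(-0.07551) = 288.1·0.81602 = 235.095.
Rounded: 235.

235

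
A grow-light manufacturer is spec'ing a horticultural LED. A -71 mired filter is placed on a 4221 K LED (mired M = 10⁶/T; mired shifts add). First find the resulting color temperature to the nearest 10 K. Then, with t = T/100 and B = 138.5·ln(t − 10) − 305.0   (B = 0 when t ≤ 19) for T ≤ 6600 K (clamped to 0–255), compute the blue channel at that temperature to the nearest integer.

M_in = 10⁶/4221 = 236.91; M_out = 236.91 + (-71) = 165.91.
T_out = 10⁶/165.91 = 6027.3 K → 6030 K; t = 60.3.
B = 138.5·ln(60.3 − 10) − 305.0 = 138.5·ln 50.3 − 305.0 = 138.5·3.9180 − 305.0 = 237.644.
Rounded: 238.

238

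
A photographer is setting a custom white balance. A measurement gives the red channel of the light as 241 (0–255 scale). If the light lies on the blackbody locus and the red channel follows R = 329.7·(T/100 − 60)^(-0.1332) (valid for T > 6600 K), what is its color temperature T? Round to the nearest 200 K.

7000 K

(t − 60)^(-0.1332) = 241/329.7 = 0.73097.
t − 60 = 0.73097^(1/-0.1332) = 0.73097^(-7.508) = 10.514, so t = 70.514.
T = 100·t = 7051 K → 7000 K to the nearest 200 K.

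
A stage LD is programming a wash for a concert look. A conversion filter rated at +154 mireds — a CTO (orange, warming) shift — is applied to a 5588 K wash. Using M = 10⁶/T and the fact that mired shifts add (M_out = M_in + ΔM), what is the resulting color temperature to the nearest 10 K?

3000 K

M_in = 10⁶/5588 = 178.95 mireds.
M_out = 178.95 + (+154) = 332.95 mireds.
T_out = 10⁶/332.95 = 3003.4 K → 3000 K.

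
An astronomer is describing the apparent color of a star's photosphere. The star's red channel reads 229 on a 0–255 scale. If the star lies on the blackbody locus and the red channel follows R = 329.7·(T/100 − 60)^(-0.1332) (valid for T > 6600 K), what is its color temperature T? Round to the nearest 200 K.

7600 K

(t − 60)^(-0.1332) = 229/329.7 = 0.69457.
t − 60 = 0.69457^(1/-0.1332) = 0.69457^(-7.508) = 15.428, so t = 75.428.
T = 100·t = 7543 K → 7600 K to the nearest 200 K.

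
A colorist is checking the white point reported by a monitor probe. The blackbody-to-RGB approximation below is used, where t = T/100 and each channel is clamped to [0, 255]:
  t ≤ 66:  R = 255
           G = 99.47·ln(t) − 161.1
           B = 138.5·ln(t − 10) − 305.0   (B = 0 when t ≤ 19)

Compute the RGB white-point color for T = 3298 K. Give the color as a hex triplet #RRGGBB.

#FFBB81

t = 3298/100 = 32.98; the t ≤ 66 branch applies.
R = 255 by definition for t ≤ 66.
G = 99.47·ln 32.98 − 161.1 = 99.47·3.4959 − 161.1 = 186.637.
B = 138.5·ln(32.98 − 10) − 305.0 = 138.5·ln 22.98 − 305.0 = 138.5·3.1346 − 305.0 = 129.145.
Rounded: (255, 187, 129).
In hex: #FFBB81.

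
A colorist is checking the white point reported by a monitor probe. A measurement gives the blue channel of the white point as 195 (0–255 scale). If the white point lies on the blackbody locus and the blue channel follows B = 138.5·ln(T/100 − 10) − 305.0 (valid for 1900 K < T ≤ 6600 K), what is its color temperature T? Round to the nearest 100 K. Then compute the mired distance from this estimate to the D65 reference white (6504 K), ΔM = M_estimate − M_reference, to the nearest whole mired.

+59 mireds

ln(t − 10) = (195 + 305.0) / 138.5 = 3.6101.
t − 10 = e^3.6101 = 36.970, so t = 46.970.
T = 100·t = 4697 K → 4700 K to the nearest 100 K.
M_estimate = 10⁶/4700 = 212.77; M_reference = 10⁶/6504 = 153.75.
ΔM = 212.77 − 153.75 = 59.01 → +59 mireds.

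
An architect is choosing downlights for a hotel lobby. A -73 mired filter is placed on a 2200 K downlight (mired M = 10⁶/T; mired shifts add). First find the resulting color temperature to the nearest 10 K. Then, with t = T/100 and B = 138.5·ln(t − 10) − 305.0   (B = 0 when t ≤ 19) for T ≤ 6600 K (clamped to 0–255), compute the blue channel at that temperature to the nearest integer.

M_in = 10⁶/2200 = 454.55; M_out = 454.55 + (-73) = 381.55.
T_out = 10⁶/381.55 = 2620.9 K → 2620 K; t = 26.2.
B = 138.5·ln(26.2 − 10) − 305.0 = 138.5·ln 16.2 − 305.0 = 138.5·2.7850 − 305.0 = 80.724.
Rounded: 81.

81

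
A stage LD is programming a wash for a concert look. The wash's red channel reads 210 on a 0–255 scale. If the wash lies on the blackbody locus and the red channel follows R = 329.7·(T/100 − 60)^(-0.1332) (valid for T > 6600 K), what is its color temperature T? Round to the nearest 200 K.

9000 K

(t − 60)^(-0.1332) = 210/329.7 = 0.63694.
t − 60 = 0.63694^(1/-0.1332) = 0.63694^(-7.508) = 29.561, so t = 89.561.
T = 100·t = 8956 K → 9000 K to the nearest 200 K.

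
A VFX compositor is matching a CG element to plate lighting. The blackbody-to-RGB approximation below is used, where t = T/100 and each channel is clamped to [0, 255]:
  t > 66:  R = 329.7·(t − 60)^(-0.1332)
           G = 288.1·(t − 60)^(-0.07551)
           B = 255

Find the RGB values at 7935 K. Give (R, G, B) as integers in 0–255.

t = 7935/100 = 79.35; the t > 66 branch applies.
R = 329.7·(79.35 − 60)^(-0.1332) = 329.7·19.35^(-0.1332) = 329.7·0.67393 = 222.194.
G = 288.1·(79.35 − 60)^(-0.07551) = 288.1·19.35^(-0.07551) = 288.1·0.79954 = 230.349.
B = 255 by definition for t > 66.
Rounded: (222, 230, 255).

(222, 230, 255)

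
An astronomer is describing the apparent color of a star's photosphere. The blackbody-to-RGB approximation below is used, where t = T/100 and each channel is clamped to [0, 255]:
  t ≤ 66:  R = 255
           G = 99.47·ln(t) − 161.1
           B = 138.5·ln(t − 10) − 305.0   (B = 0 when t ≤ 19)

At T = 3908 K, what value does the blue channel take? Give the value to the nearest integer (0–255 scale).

162

t = 3908/100 = 39.08; the t ≤ 66 branch applies.
B = 138.5·ln(39.08 − 10) − 305.0 = 138.5·ln 29.08 − 305.0 = 138.5·3.3701 − 305.0 = 161.752.
Rounded: 162.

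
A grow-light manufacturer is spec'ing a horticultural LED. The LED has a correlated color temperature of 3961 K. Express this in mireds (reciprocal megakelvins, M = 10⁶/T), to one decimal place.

M = 10⁶ / 3961 = 252.461 → 252.5 mireds.

252.5 mireds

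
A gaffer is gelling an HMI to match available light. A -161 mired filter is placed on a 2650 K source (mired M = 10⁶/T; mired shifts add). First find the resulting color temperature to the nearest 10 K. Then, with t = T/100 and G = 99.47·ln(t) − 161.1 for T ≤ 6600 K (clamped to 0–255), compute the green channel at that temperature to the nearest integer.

M_in = 10⁶/2650 = 377.36; M_out = 377.36 + (-161) = 216.36.
T_out = 10⁶/216.36 = 4622.0 K → 4620 K; t = 46.2.
G = 99.47·ln 46.2 − 161.1 = 99.47·3.8330 − 161.1 = 220.167.
Rounded: 220.

220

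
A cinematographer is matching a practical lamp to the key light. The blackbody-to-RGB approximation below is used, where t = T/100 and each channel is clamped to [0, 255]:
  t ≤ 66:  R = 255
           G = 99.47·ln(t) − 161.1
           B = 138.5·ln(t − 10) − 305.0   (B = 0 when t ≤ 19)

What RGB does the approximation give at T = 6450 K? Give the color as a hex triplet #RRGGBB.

t = 6450/100 = 64.5; the t ≤ 66 branch applies.
R = 255 by definition for t ≤ 66.
G = 99.47·ln 64.5 − 161.1 = 99.47·4.1667 − 161.1 = 253.358.
B = 138.5·ln(64.5 − 10) − 305.0 = 138.5·ln 54.5 − 305.0 = 138.5·3.9982 − 305.0 = 248.751.
Rounded: (255, 253, 249).
In hex: #FFFDF9.

#FFFDF9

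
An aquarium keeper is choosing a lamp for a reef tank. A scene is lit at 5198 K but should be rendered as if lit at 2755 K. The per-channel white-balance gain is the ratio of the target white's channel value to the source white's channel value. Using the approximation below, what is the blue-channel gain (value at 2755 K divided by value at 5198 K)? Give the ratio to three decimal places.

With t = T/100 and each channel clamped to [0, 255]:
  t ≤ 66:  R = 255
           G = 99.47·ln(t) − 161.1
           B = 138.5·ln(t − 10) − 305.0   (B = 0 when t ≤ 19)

0.432

At 5198 K (t = 51.98):
  B = 138.5·ln(51.98 − 10) − 305.0 = 138.5·ln 41.98 − 305.0 = 138.5·3.7372 − 305.0 = 212.601.
At 2755 K (t = 27.55):
  B = 138.5·ln(27.55 − 10) − 305.0 = 138.5·ln 17.55 − 305.0 = 138.5·2.8651 − 305.0 = 91.810.
Gain = 91.810 / 212.601 = 0.4318 → 0.432.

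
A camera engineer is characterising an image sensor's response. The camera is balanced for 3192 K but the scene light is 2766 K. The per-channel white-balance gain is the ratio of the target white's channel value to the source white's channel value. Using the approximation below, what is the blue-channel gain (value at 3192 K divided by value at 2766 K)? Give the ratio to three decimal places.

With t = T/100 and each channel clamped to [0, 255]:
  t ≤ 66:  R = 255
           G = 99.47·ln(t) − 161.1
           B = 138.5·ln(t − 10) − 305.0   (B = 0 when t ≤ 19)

1.323

At 2766 K (t = 27.66):
  B = 138.5·ln(27.66 − 10) − 305.0 = 138.5·ln 17.66 − 305.0 = 138.5·2.8713 − 305.0 = 92.675.
At 3192 K (t = 31.92):
  B = 138.5·ln(31.92 − 10) − 305.0 = 138.5·ln 21.92 − 305.0 = 138.5·3.0874 − 305.0 = 122.605.
Gain = 122.605 / 92.675 = 1.3229 → 1.323.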